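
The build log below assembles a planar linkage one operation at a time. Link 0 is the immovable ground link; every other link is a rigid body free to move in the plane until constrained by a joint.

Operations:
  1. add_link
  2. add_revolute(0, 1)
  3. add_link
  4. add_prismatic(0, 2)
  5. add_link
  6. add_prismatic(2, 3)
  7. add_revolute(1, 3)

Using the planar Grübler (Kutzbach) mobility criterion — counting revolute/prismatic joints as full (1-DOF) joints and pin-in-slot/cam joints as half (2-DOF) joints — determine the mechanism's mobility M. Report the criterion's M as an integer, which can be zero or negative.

M = 1

link 0 = ground. State L|J1|J2 = 1|0|0
+link1  2|0|0
R(0,1) f=1→J1  2|1|0
+link2  3|1|0
P(0,2) f=1→J1  3|2|0
+link3  4|2|0
P(2,3) f=1→J1  4|3|0
R(1,3) f=1→J1  4|4|0
M = 3(4−1)−2·4−0 = 9−8−0 = 1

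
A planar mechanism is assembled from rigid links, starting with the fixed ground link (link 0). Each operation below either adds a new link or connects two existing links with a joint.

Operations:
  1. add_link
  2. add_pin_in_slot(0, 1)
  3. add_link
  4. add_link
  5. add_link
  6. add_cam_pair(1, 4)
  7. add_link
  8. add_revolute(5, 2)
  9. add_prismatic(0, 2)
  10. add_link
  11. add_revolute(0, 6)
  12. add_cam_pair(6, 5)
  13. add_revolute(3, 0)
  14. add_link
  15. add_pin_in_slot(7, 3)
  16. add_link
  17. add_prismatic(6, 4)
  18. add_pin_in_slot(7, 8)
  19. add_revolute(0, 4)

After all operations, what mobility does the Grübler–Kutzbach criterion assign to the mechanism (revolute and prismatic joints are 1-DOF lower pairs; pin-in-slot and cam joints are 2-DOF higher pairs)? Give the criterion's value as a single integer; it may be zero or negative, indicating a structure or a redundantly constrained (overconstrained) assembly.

ground; <1,0,0>
#1 <2,0,0>
PS:0↔1 J2 <2,0,1>
#2 <3,0,1>
#3 <4,0,1>
#4 <5,0,1>
C:1↔4 J2 <5,0,2>
#5 <6,0,2>
R:5↔2 J1 <6,1,2>
P:0↔2 J1 <6,2,2>
#6 <7,2,2>
R:0↔6 J1 <7,3,2>
C:6↔5 J2 <7,3,3>
R:3↔0 J1 <7,4,3>
#7 <8,4,3>
PS:7↔3 J2 <8,4,4>
#8 <9,4,4>
P:6↔4 J1 <9,5,4>
PS:7↔8 J2 <9,5,5>
R:0↔4 J1 <9,6,5>
3×8 − 2×6 − 1×5 = 7

M = 7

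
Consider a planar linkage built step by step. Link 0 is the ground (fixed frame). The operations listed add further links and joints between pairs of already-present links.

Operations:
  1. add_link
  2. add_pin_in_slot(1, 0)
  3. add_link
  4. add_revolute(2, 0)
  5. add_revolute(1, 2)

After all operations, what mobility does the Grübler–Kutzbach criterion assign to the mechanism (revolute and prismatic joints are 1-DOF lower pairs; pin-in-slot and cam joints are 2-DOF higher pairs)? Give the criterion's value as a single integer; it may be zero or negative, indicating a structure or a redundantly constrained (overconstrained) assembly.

M = 1

(L,J1,J2)=(1,0,0); link0 fixed
link1: (2,0,0)
PS 1-0 [J2]: (2,0,1)
link2: (3,0,1)
R 2-0 [J1]: (3,1,1)
R 1-2 [J1]: (3,2,1)
Grübler: 3·2 − 2·2 − 1 = 1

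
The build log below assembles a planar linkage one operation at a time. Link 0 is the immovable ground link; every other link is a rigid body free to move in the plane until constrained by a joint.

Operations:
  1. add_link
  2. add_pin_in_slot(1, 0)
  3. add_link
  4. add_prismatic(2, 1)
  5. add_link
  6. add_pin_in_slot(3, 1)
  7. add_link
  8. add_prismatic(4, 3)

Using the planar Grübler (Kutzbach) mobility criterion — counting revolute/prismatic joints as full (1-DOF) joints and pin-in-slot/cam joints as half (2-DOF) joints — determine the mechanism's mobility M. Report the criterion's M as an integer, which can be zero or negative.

M = 6

link 0 = ground. State L|J1|J2 = 1|0|0
+link1  2|0|0
PS(1,0) f=2→J2  2|0|1
+link2  3|0|1
P(2,1) f=1→J1  3|1|1
+link3  4|1|1
PS(3,1) f=2→J2  4|1|2
+link4  5|1|2
P(4,3) f=1→J1  5|2|2
M = 3(5−1)−2·2−2 = 12−4−2 = 6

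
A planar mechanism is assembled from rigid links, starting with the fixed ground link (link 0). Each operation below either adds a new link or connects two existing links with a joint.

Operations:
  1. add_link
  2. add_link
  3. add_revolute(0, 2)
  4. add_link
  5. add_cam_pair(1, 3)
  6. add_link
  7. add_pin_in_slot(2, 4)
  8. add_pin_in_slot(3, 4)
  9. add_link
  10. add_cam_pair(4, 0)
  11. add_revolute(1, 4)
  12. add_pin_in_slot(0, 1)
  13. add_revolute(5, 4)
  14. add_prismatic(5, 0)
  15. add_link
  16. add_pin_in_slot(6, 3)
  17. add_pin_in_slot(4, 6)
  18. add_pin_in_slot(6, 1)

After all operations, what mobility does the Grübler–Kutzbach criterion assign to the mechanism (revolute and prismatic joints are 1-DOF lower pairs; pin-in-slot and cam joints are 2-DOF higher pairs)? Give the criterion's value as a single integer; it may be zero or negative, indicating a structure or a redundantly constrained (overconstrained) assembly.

ground; <1,0,0>
#1 <2,0,0>
#2 <3,0,0>
R:0↔2 J1 <3,1,0>
#3 <4,1,0>
C:1↔3 J2 <4,1,1>
#4 <5,1,1>
PS:2↔4 J2 <5,1,2>
PS:3↔4 J2 <5,1,3>
#5 <6,1,3>
C:4↔0 J2 <6,1,4>
R:1↔4 J1 <6,2,4>
PS:0↔1 J2 <6,2,5>
R:5↔4 J1 <6,3,5>
P:5↔0 J1 <6,4,5>
#6 <7,4,5>
PS:6↔3 J2 <7,4,6>
PS:4↔6 J2 <7,4,7>
PS:6↔1 J2 <7,4,8>
3×6 − 2×4 − 1×8 = 2

M = 2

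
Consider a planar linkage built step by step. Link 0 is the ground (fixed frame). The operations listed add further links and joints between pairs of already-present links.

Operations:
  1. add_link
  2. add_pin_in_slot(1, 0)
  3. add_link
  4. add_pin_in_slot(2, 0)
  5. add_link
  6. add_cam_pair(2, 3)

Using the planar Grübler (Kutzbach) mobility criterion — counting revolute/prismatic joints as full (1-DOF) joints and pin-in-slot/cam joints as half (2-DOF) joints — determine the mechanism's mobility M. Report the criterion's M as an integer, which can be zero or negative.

(L,J1,J2)=(1,0,0); link0 fixed
link1: (2,0,0)
PS 1-0 [J2]: (2,0,1)
link2: (3,0,1)
PS 2-0 [J2]: (3,0,2)
link3: (4,0,2)
C 2-3 [J2]: (4,0,3)
Grübler: 3·3 − 2·0 − 3 = 6

M = 6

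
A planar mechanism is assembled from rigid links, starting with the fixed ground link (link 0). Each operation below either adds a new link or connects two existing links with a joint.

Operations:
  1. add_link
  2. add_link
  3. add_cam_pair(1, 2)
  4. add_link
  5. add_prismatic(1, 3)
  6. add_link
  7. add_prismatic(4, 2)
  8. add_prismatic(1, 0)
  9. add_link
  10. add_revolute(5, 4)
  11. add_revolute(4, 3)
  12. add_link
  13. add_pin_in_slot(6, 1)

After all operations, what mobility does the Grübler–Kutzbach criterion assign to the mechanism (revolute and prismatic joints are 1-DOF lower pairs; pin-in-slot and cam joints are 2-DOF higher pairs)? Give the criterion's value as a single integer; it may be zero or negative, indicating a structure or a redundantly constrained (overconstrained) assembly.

(L,J1,J2)=(1,0,0); link0 fixed
link1: (2,0,0)
link2: (3,0,0)
C 1-2 [J2]: (3,0,1)
link3: (4,0,1)
P 1-3 [J1]: (4,1,1)
link4: (5,1,1)
P 4-2 [J1]: (5,2,1)
P 1-0 [J1]: (5,3,1)
link5: (6,3,1)
R 5-4 [J1]: (6,4,1)
R 4-3 [J1]: (6,5,1)
link6: (7,5,1)
PS 6-1 [J2]: (7,5,2)
Grübler: 3·6 − 2·5 − 2 = 6

M = 6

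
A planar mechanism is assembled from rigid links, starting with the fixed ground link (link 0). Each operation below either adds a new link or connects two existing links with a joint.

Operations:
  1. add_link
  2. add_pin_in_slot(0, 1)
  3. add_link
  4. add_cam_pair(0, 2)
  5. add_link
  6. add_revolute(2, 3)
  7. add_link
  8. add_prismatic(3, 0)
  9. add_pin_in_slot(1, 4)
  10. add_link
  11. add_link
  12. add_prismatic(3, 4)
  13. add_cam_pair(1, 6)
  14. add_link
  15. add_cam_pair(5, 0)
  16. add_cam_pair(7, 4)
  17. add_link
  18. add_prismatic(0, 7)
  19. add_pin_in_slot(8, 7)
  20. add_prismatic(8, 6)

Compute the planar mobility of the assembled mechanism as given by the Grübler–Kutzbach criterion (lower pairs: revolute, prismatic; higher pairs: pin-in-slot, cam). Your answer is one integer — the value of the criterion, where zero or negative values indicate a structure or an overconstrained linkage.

M = 7

link 0 = ground. State L|J1|J2 = 1|0|0
+link1  2|0|0
PS(0,1) f=2→J2  2|0|1
+link2  3|0|1
C(0,2) f=2→J2  3|0|2
+link3  4|0|2
R(2,3) f=1→J1  4|1|2
+link4  5|1|2
P(3,0) f=1→J1  5|2|2
PS(1,4) f=2→J2  5|2|3
+link5  6|2|3
+link6  7|2|3
P(3,4) f=1→J1  7|3|3
C(1,6) f=2→J2  7|3|4
+link7  8|3|4
C(5,0) f=2→J2  8|3|5
C(7,4) f=2→J2  8|3|6
+link8  9|3|6
P(0,7) f=1→J1  9|4|6
PS(8,7) f=2→J2  9|4|7
P(8,6) f=1→J1  9|5|7
M = 3(9−1)−2·5−7 = 24−10−7 = 7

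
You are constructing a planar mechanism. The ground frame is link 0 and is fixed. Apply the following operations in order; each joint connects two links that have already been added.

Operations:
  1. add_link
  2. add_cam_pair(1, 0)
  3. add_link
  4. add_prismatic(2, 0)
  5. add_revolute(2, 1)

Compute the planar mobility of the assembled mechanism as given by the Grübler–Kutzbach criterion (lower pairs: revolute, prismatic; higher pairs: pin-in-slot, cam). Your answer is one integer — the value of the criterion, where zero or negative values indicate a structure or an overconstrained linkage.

L=1 J1=0 J2=0
add link → L=2 J1=0 J2=0
C@1,0 dof=2 J2 → L=2 J1=0 J2=1
add link → L=3 J1=0 J2=1
P@2,0 dof=1 J1 → L=3 J1=1 J2=1
R@2,1 dof=1 J1 → L=3 J1=2 J2=1
M=3(L−1)−2J1−J2=3·2−2·2−1=1

M = 1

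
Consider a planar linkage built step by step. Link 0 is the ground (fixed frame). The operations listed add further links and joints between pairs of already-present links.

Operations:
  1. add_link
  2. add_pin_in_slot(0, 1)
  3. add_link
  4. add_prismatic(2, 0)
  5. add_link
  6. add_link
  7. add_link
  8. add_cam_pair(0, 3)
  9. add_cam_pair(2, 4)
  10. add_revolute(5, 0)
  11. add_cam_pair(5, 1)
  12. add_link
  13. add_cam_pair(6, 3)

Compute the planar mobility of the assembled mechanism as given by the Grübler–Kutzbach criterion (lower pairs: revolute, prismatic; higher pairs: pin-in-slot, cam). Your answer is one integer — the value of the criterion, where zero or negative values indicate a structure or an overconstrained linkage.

ground; <1,0,0>
#1 <2,0,0>
PS:0↔1 J2 <2,0,1>
#2 <3,0,1>
P:2↔0 J1 <3,1,1>
#3 <4,1,1>
#4 <5,1,1>
#5 <6,1,1>
C:0↔3 J2 <6,1,2>
C:2↔4 J2 <6,1,3>
R:5↔0 J1 <6,2,3>
C:5↔1 J2 <6,2,4>
#6 <7,2,4>
C:6↔3 J2 <7,2,5>
3×6 − 2×2 − 1×5 = 9

M = 9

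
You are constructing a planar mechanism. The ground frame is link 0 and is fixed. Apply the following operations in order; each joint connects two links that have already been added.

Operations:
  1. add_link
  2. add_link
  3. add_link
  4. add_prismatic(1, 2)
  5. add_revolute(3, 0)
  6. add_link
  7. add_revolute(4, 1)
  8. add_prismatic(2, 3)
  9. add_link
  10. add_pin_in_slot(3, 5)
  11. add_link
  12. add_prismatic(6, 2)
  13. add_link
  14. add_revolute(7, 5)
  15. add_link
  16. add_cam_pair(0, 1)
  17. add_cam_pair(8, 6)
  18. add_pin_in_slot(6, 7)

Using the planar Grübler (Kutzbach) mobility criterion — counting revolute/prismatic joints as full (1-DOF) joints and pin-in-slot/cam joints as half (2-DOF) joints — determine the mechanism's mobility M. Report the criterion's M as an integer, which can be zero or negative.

M = 8

ground; <1,0,0>
#1 <2,0,0>
#2 <3,0,0>
#3 <4,0,0>
P:1↔2 J1 <4,1,0>
R:3↔0 J1 <4,2,0>
#4 <5,2,0>
R:4↔1 J1 <5,3,0>
P:2↔3 J1 <5,4,0>
#5 <6,4,0>
PS:3↔5 J2 <6,4,1>
#6 <7,4,1>
P:6↔2 J1 <7,5,1>
#7 <8,5,1>
R:7↔5 J1 <8,6,1>
#8 <9,6,1>
C:0↔1 J2 <9,6,2>
C:8↔6 J2 <9,6,3>
PS:6↔7 J2 <9,6,4>
3×8 − 2×6 − 1×4 = 8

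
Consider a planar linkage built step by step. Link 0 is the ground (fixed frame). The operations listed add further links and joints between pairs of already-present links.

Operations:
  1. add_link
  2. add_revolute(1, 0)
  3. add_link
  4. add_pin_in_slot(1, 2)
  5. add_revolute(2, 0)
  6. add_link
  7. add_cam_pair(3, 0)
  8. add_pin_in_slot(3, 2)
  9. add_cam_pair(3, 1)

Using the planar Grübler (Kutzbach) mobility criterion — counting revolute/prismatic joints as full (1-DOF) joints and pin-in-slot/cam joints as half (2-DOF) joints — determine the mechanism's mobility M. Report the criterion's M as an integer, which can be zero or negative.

M = 1

L=1 J1=0 J2=0
add link → L=2 J1=0 J2=0
R@1,0 dof=1 J1 → L=2 J1=1 J2=0
add link → L=3 J1=1 J2=0
PS@1,2 dof=2 J2 → L=3 J1=1 J2=1
R@2,0 dof=1 J1 → L=3 J1=2 J2=1
add link → L=4 J1=2 J2=1
C@3,0 dof=2 J2 → L=4 J1=2 J2=2
PS@3,2 dof=2 J2 → L=4 J1=2 J2=3
C@3,1 dof=2 J2 → L=4 J1=2 J2=4
M=3(L−1)−2J1−J2=3·3−2·2−4=1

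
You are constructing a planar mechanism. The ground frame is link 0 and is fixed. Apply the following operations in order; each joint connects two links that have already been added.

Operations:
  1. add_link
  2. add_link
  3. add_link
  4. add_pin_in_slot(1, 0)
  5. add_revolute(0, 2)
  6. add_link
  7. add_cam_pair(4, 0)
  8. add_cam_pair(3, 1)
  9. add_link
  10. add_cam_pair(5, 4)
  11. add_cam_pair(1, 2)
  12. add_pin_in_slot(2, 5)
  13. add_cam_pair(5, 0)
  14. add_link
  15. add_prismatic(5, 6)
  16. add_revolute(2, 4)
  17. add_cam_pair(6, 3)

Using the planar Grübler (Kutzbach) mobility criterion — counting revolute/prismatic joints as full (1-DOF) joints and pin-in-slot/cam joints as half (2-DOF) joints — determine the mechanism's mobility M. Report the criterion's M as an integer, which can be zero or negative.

(L,J1,J2)=(1,0,0); link0 fixed
link1: (2,0,0)
link2: (3,0,0)
link3: (4,0,0)
PS 1-0 [J2]: (4,0,1)
R 0-2 [J1]: (4,1,1)
link4: (5,1,1)
C 4-0 [J2]: (5,1,2)
C 3-1 [J2]: (5,1,3)
link5: (6,1,3)
C 5-4 [J2]: (6,1,4)
C 1-2 [J2]: (6,1,5)
PS 2-5 [J2]: (6,1,6)
C 5-0 [J2]: (6,1,7)
link6: (7,1,7)
P 5-6 [J1]: (7,2,7)
R 2-4 [J1]: (7,3,7)
C 6-3 [J2]: (7,3,8)
Grübler: 3·6 − 2·3 − 8 = 4

M = 4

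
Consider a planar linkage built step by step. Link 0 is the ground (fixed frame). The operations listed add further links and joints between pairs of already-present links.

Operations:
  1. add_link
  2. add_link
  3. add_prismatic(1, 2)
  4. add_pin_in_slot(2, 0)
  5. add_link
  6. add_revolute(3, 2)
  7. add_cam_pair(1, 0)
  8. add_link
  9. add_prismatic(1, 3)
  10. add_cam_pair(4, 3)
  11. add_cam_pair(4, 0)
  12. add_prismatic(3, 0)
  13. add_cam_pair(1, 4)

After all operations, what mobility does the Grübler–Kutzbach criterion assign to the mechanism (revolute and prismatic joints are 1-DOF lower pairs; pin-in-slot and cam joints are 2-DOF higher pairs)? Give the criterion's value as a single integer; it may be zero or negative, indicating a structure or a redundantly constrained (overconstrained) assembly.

link 0 = ground. State L|J1|J2 = 1|0|0
+link1  2|0|0
+link2  3|0|0
P(1,2) f=1→J1  3|1|0
PS(2,0) f=2→J2  3|1|1
+link3  4|1|1
R(3,2) f=1→J1  4|2|1
C(1,0) f=2→J2  4|2|2
+link4  5|2|2
P(1,3) f=1→J1  5|3|2
C(4,3) f=2→J2  5|3|3
C(4,0) f=2→J2  5|3|4
P(3,0) f=1→J1  5|4|4
C(1,4) f=2→J2  5|4|5
M = 3(5−1)−2·4−5 = 12−8−5 = -1

M = -1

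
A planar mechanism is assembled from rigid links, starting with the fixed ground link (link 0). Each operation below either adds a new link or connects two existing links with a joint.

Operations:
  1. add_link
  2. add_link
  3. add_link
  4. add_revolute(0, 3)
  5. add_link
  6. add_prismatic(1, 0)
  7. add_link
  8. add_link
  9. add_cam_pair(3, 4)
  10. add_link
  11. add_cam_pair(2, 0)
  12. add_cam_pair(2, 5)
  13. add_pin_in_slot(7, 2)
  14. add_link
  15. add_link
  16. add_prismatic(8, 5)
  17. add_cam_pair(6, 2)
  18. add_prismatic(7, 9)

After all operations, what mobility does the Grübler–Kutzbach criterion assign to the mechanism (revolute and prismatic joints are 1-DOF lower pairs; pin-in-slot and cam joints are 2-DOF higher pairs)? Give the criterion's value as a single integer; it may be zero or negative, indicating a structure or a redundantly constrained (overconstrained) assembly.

M = 14

L=1 J1=0 J2=0
add link → L=2 J1=0 J2=0
add link → L=3 J1=0 J2=0
add link → L=4 J1=0 J2=0
R@0,3 dof=1 J1 → L=4 J1=1 J2=0
add link → L=5 J1=1 J2=0
P@1,0 dof=1 J1 → L=5 J1=2 J2=0
add link → L=6 J1=2 J2=0
add link → L=7 J1=2 J2=0
C@3,4 dof=2 J2 → L=7 J1=2 J2=1
add link → L=8 J1=2 J2=1
C@2,0 dof=2 J2 → L=8 J1=2 J2=2
C@2,5 dof=2 J2 → L=8 J1=2 J2=3
PS@7,2 dof=2 J2 → L=8 J1=2 J2=4
add link → L=9 J1=2 J2=4
add link → L=10 J1=2 J2=4
P@8,5 dof=1 J1 → L=10 J1=3 J2=4
C@6,2 dof=2 J2 → L=10 J1=3 J2=5
P@7,9 dof=1 J1 → L=10 J1=4 J2=5
M=3(L−1)−2J1−J2=3·9−2·4−5=14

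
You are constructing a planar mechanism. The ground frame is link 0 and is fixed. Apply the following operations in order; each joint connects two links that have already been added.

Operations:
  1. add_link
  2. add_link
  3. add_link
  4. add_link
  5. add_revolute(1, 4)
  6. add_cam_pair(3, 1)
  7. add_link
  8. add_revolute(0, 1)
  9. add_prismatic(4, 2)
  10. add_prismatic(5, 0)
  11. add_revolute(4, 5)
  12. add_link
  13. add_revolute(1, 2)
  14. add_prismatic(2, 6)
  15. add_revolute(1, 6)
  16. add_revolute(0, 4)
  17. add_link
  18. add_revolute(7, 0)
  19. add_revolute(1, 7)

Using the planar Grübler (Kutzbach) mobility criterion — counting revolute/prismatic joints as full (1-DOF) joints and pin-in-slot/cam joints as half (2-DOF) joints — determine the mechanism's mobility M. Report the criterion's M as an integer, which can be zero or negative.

M = -2

L=1 J1=0 J2=0
add link → L=2 J1=0 J2=0
add link → L=3 J1=0 J2=0
add link → L=4 J1=0 J2=0
add link → L=5 J1=0 J2=0
R@1,4 dof=1 J1 → L=5 J1=1 J2=0
C@3,1 dof=2 J2 → L=5 J1=1 J2=1
add link → L=6 J1=1 J2=1
R@0,1 dof=1 J1 → L=6 J1=2 J2=1
P@4,2 dof=1 J1 → L=6 J1=3 J2=1
P@5,0 dof=1 J1 → L=6 J1=4 J2=1
R@4,5 dof=1 J1 → L=6 J1=5 J2=1
add link → L=7 J1=5 J2=1
R@1,2 dof=1 J1 → L=7 J1=6 J2=1
P@2,6 dof=1 J1 → L=7 J1=7 J2=1
R@1,6 dof=1 J1 → L=7 J1=8 J2=1
R@0,4 dof=1 J1 → L=7 J1=9 J2=1
add link → L=8 J1=9 J2=1
R@7,0 dof=1 J1 → L=8 J1=10 J2=1
R@1,7 dof=1 J1 → L=8 J1=11 J2=1
M=3(L−1)−2J1−J2=3·7−2·11−1=-2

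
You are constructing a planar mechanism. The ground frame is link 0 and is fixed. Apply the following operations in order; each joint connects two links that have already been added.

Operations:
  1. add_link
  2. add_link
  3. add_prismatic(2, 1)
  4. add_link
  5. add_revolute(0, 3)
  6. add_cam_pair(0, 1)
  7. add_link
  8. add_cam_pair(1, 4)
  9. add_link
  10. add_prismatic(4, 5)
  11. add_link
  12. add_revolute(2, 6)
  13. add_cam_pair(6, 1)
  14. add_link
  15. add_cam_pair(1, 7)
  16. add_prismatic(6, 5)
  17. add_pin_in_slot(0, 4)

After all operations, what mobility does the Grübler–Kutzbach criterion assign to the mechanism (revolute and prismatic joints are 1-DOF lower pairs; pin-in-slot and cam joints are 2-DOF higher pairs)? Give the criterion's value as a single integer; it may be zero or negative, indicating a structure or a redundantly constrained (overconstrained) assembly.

link 0 = ground. State L|J1|J2 = 1|0|0
+link1  2|0|0
+link2  3|0|0
P(2,1) f=1→J1  3|1|0
+link3  4|1|0
R(0,3) f=1→J1  4|2|0
C(0,1) f=2→J2  4|2|1
+link4  5|2|1
C(1,4) f=2→J2  5|2|2
+link5  6|2|2
P(4,5) f=1→J1  6|3|2
+link6  7|3|2
R(2,6) f=1→J1  7|4|2
C(6,1) f=2→J2  7|4|3
+link7  8|4|3
C(1,7) f=2→J2  8|4|4
P(6,5) f=1→J1  8|5|4
PS(0,4) f=2→J2  8|5|5
M = 3(8−1)−2·5−5 = 21−10−5 = 6

M = 6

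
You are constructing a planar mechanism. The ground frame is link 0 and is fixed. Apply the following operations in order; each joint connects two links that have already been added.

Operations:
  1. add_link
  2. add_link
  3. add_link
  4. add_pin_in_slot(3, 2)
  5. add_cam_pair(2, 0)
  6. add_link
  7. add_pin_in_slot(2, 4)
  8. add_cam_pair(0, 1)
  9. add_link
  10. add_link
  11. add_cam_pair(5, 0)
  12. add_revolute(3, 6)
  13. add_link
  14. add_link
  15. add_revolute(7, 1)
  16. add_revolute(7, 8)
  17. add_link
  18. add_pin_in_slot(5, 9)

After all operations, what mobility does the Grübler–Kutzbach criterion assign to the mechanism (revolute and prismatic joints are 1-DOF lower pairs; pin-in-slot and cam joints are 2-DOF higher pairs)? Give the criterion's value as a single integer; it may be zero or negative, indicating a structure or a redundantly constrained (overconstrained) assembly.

M = 15

link 0 = ground. State L|J1|J2 = 1|0|0
+link1  2|0|0
+link2  3|0|0
+link3  4|0|0
PS(3,2) f=2→J2  4|0|1
C(2,0) f=2→J2  4|0|2
+link4  5|0|2
PS(2,4) f=2→J2  5|0|3
C(0,1) f=2→J2  5|0|4
+link5  6|0|4
+link6  7|0|4
C(5,0) f=2→J2  7|0|5
R(3,6) f=1→J1  7|1|5
+link7  8|1|5
+link8  9|1|5
R(7,1) f=1→J1  9|2|5
R(7,8) f=1→J1  9|3|5
+link9  10|3|5
PS(5,9) f=2→J2  10|3|6
M = 3(10−1)−2·3−6 = 27−6−6 = 15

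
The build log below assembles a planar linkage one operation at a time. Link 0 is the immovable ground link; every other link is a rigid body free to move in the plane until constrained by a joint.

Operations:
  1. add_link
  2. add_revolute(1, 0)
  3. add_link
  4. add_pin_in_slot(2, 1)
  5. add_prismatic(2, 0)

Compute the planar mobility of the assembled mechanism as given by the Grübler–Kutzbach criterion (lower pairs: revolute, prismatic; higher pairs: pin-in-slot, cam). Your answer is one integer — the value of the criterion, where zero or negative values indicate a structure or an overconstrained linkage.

M = 1

(L,J1,J2)=(1,0,0); link0 fixed
link1: (2,0,0)
R 1-0 [J1]: (2,1,0)
link2: (3,1,0)
PS 2-1 [J2]: (3,1,1)
P 2-0 [J1]: (3,2,1)
Grübler: 3·2 − 2·2 − 1 = 1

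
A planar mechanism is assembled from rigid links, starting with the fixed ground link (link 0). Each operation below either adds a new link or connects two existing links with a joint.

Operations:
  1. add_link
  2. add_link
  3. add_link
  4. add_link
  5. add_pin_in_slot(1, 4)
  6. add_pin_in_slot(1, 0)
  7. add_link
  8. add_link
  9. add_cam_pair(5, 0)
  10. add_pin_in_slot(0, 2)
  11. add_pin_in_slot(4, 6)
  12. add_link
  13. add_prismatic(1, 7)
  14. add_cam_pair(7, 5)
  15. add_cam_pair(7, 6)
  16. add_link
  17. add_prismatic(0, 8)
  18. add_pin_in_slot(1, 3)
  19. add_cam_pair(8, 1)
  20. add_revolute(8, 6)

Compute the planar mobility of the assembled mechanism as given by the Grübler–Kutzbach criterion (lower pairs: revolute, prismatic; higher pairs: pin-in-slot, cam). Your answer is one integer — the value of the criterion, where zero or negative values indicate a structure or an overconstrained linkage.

M = 9

ground; <1,0,0>
#1 <2,0,0>
#2 <3,0,0>
#3 <4,0,0>
#4 <5,0,0>
PS:1↔4 J2 <5,0,1>
PS:1↔0 J2 <5,0,2>
#5 <6,0,2>
#6 <7,0,2>
C:5↔0 J2 <7,0,3>
PS:0↔2 J2 <7,0,4>
PS:4↔6 J2 <7,0,5>
#7 <8,0,5>
P:1↔7 J1 <8,1,5>
C:7↔5 J2 <8,1,6>
C:7↔6 J2 <8,1,7>
#8 <9,1,7>
P:0↔8 J1 <9,2,7>
PS:1↔3 J2 <9,2,8>
C:8↔1 J2 <9,2,9>
R:8↔6 J1 <9,3,9>
3×8 − 2×3 − 1×9 = 9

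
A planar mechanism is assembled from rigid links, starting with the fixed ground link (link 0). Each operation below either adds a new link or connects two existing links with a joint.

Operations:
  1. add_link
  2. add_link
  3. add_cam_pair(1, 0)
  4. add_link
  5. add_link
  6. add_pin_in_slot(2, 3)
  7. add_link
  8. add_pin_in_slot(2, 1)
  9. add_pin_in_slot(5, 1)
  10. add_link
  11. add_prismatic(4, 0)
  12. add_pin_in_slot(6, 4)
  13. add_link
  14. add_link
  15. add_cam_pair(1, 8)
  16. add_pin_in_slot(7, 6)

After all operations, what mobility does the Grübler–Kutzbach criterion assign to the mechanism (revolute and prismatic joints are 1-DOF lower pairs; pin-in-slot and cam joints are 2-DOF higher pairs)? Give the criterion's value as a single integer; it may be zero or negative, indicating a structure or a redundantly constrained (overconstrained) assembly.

link 0 = ground. State L|J1|J2 = 1|0|0
+link1  2|0|0
+link2  3|0|0
C(1,0) f=2→J2  3|0|1
+link3  4|0|1
+link4  5|0|1
PS(2,3) f=2→J2  5|0|2
+link5  6|0|2
PS(2,1) f=2→J2  6|0|3
PS(5,1) f=2→J2  6|0|4
+link6  7|0|4
P(4,0) f=1→J1  7|1|4
PS(6,4) f=2→J2  7|1|5
+link7  8|1|5
+link8  9|1|5
C(1,8) f=2→J2  9|1|6
PS(7,6) f=2→J2  9|1|7
M = 3(9−1)−2·1−7 = 24−2−7 = 15

M = 15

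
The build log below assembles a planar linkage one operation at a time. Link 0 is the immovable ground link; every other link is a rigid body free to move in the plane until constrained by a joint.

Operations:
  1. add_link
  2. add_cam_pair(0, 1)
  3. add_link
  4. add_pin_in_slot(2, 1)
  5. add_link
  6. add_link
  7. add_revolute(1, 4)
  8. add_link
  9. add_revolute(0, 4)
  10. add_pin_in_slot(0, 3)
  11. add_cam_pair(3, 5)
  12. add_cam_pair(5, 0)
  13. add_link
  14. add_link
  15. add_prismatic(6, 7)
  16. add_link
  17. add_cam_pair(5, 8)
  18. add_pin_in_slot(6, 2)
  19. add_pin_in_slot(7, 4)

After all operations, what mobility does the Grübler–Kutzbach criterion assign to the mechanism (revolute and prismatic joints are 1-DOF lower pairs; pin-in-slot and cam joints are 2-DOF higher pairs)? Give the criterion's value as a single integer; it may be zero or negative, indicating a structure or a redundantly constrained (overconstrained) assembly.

ground; <1,0,0>
#1 <2,0,0>
C:0↔1 J2 <2,0,1>
#2 <3,0,1>
PS:2↔1 J2 <3,0,2>
#3 <4,0,2>
#4 <5,0,2>
R:1↔4 J1 <5,1,2>
#5 <6,1,2>
R:0↔4 J1 <6,2,2>
PS:0↔3 J2 <6,2,3>
C:3↔5 J2 <6,2,4>
C:5↔0 J2 <6,2,5>
#6 <7,2,5>
#7 <8,2,5>
P:6↔7 J1 <8,3,5>
#8 <9,3,5>
C:5↔8 J2 <9,3,6>
PS:6↔2 J2 <9,3,7>
PS:7↔4 J2 <9,3,8>
3×8 − 2×3 − 1×8 = 10

M = 10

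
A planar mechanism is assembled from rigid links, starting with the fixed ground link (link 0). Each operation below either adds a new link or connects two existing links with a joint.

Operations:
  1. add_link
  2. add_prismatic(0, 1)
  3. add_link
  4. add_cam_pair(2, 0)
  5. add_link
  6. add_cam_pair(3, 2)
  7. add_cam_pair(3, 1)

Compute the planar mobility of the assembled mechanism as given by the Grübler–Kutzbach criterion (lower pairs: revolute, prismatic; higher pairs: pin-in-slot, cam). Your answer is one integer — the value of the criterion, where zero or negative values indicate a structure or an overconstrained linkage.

M = 4

link 0 = ground. State L|J1|J2 = 1|0|0
+link1  2|0|0
P(0,1) f=1→J1  2|1|0
+link2  3|1|0
C(2,0) f=2→J2  3|1|1
+link3  4|1|1
C(3,2) f=2→J2  4|1|2
C(3,1) f=2→J2  4|1|3
M = 3(4−1)−2·1−3 = 9−2−3 = 4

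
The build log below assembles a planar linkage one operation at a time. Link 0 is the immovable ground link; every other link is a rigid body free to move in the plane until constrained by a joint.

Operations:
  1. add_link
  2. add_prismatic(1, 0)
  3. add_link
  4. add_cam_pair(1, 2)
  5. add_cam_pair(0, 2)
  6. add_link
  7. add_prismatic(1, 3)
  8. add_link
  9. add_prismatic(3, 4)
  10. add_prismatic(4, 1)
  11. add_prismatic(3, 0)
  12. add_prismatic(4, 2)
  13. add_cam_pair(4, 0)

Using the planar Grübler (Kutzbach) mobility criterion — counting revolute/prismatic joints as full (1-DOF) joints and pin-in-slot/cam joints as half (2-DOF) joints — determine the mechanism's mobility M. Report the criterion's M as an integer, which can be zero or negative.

(L,J1,J2)=(1,0,0); link0 fixed
link1: (2,0,0)
P 1-0 [J1]: (2,1,0)
link2: (3,1,0)
C 1-2 [J2]: (3,1,1)
C 0-2 [J2]: (3,1,2)
link3: (4,1,2)
P 1-3 [J1]: (4,2,2)
link4: (5,2,2)
P 3-4 [J1]: (5,3,2)
P 4-1 [J1]: (5,4,2)
P 3-0 [J1]: (5,5,2)
P 4-2 [J1]: (5,6,2)
C 4-0 [J2]: (5,6,3)
Grübler: 3·4 − 2·6 − 3 = -3

M = -3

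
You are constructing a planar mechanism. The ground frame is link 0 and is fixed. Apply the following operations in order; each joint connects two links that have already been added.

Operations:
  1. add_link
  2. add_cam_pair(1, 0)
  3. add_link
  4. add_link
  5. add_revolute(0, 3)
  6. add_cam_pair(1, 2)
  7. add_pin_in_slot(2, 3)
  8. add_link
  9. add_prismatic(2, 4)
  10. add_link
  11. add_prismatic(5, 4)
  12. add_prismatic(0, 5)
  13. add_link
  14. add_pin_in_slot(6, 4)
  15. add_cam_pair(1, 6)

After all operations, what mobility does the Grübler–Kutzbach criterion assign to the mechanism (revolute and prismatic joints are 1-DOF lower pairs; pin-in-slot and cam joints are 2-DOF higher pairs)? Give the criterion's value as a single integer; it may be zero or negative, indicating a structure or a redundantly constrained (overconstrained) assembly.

link 0 = ground. State L|J1|J2 = 1|0|0
+link1  2|0|0
C(1,0) f=2→J2  2|0|1
+link2  3|0|1
+link3  4|0|1
R(0,3) f=1→J1  4|1|1
C(1,2) f=2→J2  4|1|2
PS(2,3) f=2→J2  4|1|3
+link4  5|1|3
P(2,4) f=1→J1  5|2|3
+link5  6|2|3
P(5,4) f=1→J1  6|3|3
P(0,5) f=1→J1  6|4|3
+link6  7|4|3
PS(6,4) f=2→J2  7|4|4
C(1,6) f=2→J2  7|4|5
M = 3(7−1)−2·4−5 = 18−8−5 = 5

M = 5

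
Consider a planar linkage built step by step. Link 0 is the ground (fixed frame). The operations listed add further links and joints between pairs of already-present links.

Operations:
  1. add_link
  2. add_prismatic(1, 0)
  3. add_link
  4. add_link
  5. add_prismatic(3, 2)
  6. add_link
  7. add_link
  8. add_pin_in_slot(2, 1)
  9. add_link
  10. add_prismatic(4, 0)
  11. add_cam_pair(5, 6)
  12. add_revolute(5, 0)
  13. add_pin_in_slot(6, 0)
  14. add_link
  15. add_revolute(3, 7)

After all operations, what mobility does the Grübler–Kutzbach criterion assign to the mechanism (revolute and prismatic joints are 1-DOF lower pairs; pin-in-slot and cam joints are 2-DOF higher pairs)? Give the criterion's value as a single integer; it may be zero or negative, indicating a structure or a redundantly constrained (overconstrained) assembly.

M = 8

ground; <1,0,0>
#1 <2,0,0>
P:1↔0 J1 <2,1,0>
#2 <3,1,0>
#3 <4,1,0>
P:3↔2 J1 <4,2,0>
#4 <5,2,0>
#5 <6,2,0>
PS:2↔1 J2 <6,2,1>
#6 <7,2,1>
P:4↔0 J1 <7,3,1>
C:5↔6 J2 <7,3,2>
R:5↔0 J1 <7,4,2>
PS:6↔0 J2 <7,4,3>
#7 <8,4,3>
R:3↔7 J1 <8,5,3>
3×7 − 2×5 − 1×3 = 8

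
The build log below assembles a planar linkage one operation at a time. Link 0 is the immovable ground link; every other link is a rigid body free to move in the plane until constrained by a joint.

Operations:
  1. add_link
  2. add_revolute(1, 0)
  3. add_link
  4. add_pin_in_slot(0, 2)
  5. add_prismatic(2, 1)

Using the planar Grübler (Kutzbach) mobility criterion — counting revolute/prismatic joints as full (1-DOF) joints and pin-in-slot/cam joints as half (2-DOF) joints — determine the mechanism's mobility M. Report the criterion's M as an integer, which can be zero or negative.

ground; <1,0,0>
#1 <2,0,0>
R:1↔0 J1 <2,1,0>
#2 <3,1,0>
PS:0↔2 J2 <3,1,1>
P:2↔1 J1 <3,2,1>
3×2 − 2×2 − 1×1 = 1

M = 1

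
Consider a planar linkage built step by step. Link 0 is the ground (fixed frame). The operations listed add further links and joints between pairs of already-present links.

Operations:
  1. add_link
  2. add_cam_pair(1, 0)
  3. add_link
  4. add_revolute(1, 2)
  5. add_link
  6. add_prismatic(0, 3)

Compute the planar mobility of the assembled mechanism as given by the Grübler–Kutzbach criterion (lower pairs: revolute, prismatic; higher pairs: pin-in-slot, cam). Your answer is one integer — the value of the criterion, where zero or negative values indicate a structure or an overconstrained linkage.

ground; <1,0,0>
#1 <2,0,0>
C:1↔0 J2 <2,0,1>
#2 <3,0,1>
R:1↔2 J1 <3,1,1>
#3 <4,1,1>
P:0↔3 J1 <4,2,1>
3×3 − 2×2 − 1×1 = 4

M = 4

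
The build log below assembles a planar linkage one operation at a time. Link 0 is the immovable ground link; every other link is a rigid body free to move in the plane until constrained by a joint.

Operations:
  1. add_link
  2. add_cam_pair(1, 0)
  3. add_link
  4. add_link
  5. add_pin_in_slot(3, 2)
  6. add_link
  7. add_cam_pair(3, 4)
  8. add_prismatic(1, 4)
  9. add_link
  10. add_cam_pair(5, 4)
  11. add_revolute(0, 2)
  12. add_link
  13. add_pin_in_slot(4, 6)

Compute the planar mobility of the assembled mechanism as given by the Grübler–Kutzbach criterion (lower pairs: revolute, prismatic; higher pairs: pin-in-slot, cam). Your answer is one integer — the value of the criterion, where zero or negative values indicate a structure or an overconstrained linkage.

M = 9

[1;0;0] (link 0 is ground)
L+ [2;0;0]
C(1,0)∈J2 [2;0;1]
L+ [3;0;1]
L+ [4;0;1]
PS(3,2)∈J2 [4;0;2]
L+ [5;0;2]
C(3,4)∈J2 [5;0;3]
P(1,4)∈J1 [5;1;3]
L+ [6;1;3]
C(5,4)∈J2 [6;1;4]
R(0,2)∈J1 [6;2;4]
L+ [7;2;4]
PS(4,6)∈J2 [7;2;5]
mobility = 18 − 4 − 5 = 9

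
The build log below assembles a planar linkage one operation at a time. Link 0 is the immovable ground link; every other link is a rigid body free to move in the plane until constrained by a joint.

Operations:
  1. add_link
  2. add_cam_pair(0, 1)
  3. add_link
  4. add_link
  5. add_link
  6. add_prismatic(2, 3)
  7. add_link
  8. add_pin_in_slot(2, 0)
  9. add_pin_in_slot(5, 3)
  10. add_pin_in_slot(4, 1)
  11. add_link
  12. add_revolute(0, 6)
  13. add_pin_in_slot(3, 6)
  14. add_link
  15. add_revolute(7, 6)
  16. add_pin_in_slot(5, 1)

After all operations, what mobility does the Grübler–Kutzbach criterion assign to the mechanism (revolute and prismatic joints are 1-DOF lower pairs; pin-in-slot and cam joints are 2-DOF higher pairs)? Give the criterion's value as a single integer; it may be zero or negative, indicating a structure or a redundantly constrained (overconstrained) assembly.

M = 9

L=1 J1=0 J2=0
add link → L=2 J1=0 J2=0
C@0,1 dof=2 J2 → L=2 J1=0 J2=1
add link → L=3 J1=0 J2=1
add link → L=4 J1=0 J2=1
add link → L=5 J1=0 J2=1
P@2,3 dof=1 J1 → L=5 J1=1 J2=1
add link → L=6 J1=1 J2=1
PS@2,0 dof=2 J2 → L=6 J1=1 J2=2
PS@5,3 dof=2 J2 → L=6 J1=1 J2=3
PS@4,1 dof=2 J2 → L=6 J1=1 J2=4
add link → L=7 J1=1 J2=4
R@0,6 dof=1 J1 → L=7 J1=2 J2=4
PS@3,6 dof=2 J2 → L=7 J1=2 J2=5
add link → L=8 J1=2 J2=5
R@7,6 dof=1 J1 → L=8 J1=3 J2=5
PS@5,1 dof=2 J2 → L=8 J1=3 J2=6
M=3(L−1)−2J1−J2=3·7−2·3−6=9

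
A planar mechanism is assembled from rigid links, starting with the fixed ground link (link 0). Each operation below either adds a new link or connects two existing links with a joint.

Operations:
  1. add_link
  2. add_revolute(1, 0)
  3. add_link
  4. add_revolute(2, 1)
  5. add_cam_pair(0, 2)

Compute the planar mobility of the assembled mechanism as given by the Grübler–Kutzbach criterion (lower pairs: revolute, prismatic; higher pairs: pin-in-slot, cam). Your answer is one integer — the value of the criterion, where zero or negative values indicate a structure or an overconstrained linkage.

M = 1

link 0 = ground. State L|J1|J2 = 1|0|0
+link1  2|0|0
R(1,0) f=1→J1  2|1|0
+link2  3|1|0
R(2,1) f=1→J1  3|2|0
C(0,2) f=2→J2  3|2|1
M = 3(3−1)−2·2−1 = 6−4−1 = 1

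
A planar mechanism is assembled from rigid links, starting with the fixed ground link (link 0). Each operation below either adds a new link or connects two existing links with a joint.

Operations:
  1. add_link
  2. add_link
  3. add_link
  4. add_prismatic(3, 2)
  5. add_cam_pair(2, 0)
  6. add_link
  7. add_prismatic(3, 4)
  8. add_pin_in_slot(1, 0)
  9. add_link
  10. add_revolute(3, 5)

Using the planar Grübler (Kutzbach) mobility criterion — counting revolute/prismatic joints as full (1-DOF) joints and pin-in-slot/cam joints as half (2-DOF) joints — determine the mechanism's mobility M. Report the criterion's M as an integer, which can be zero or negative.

M = 7

[1;0;0] (link 0 is ground)
L+ [2;0;0]
L+ [3;0;0]
L+ [4;0;0]
P(3,2)∈J1 [4;1;0]
C(2,0)∈J2 [4;1;1]
L+ [5;1;1]
P(3,4)∈J1 [5;2;1]
PS(1,0)∈J2 [5;2;2]
L+ [6;2;2]
R(3,5)∈J1 [6;3;2]
mobility = 15 − 6 − 2 = 7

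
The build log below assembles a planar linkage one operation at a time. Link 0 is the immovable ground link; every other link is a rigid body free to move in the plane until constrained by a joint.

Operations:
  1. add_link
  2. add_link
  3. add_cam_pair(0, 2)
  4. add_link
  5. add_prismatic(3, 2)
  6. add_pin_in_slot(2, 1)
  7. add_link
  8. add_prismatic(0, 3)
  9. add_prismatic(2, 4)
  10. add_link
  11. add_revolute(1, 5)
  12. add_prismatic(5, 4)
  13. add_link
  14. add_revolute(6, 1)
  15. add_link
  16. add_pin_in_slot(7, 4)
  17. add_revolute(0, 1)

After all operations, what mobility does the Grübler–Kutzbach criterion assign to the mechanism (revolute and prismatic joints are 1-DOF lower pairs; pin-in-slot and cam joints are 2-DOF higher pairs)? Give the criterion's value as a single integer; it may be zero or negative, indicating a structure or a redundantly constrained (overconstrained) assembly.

M = 4

link 0 = ground. State L|J1|J2 = 1|0|0
+link1  2|0|0
+link2  3|0|0
C(0,2) f=2→J2  3|0|1
+link3  4|0|1
P(3,2) f=1→J1  4|1|1
PS(2,1) f=2→J2  4|1|2
+link4  5|1|2
P(0,3) f=1→J1  5|2|2
P(2,4) f=1→J1  5|3|2
+link5  6|3|2
R(1,5) f=1→J1  6|4|2
P(5,4) f=1→J1  6|5|2
+link6  7|5|2
R(6,1) f=1→J1  7|6|2
+link7  8|6|2
PS(7,4) f=2→J2  8|6|3
R(0,1) f=1→J1  8|7|3
M = 3(8−1)−2·7−3 = 21−14−3 = 4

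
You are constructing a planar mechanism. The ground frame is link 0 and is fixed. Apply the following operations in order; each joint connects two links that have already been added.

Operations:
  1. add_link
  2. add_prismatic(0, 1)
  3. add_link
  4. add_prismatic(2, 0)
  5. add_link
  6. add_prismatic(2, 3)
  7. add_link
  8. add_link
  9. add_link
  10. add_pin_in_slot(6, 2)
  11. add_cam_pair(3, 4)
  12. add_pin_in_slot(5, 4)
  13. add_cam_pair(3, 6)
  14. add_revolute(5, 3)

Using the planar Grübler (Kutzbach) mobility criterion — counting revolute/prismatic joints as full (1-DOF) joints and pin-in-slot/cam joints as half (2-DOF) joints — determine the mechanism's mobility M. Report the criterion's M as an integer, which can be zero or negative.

ground; <1,0,0>
#1 <2,0,0>
P:0↔1 J1 <2,1,0>
#2 <3,1,0>
P:2↔0 J1 <3,2,0>
#3 <4,2,0>
P:2↔3 J1 <4,3,0>
#4 <5,3,0>
#5 <6,3,0>
#6 <7,3,0>
PS:6↔2 J2 <7,3,1>
C:3↔4 J2 <7,3,2>
PS:5↔4 J2 <7,3,3>
C:3↔6 J2 <7,3,4>
R:5↔3 J1 <7,4,4>
3×6 − 2×4 − 1×4 = 6

M = 6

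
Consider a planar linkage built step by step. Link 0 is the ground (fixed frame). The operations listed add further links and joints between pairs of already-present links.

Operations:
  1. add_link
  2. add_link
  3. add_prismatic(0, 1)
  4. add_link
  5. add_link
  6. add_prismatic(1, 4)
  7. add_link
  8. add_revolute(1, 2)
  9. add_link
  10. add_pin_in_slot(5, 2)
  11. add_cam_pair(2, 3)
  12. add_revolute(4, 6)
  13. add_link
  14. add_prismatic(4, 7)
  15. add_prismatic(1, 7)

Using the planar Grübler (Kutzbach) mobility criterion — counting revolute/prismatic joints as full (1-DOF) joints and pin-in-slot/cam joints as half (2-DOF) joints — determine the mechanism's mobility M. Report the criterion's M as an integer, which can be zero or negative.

M = 7

(L,J1,J2)=(1,0,0); link0 fixed
link1: (2,0,0)
link2: (3,0,0)
P 0-1 [J1]: (3,1,0)
link3: (4,1,0)
link4: (5,1,0)
P 1-4 [J1]: (5,2,0)
link5: (6,2,0)
R 1-2 [J1]: (6,3,0)
link6: (7,3,0)
PS 5-2 [J2]: (7,3,1)
C 2-3 [J2]: (7,3,2)
R 4-6 [J1]: (7,4,2)
link7: (8,4,2)
P 4-7 [J1]: (8,5,2)
P 1-7 [J1]: (8,6,2)
Grübler: 3·7 − 2·6 − 2 = 7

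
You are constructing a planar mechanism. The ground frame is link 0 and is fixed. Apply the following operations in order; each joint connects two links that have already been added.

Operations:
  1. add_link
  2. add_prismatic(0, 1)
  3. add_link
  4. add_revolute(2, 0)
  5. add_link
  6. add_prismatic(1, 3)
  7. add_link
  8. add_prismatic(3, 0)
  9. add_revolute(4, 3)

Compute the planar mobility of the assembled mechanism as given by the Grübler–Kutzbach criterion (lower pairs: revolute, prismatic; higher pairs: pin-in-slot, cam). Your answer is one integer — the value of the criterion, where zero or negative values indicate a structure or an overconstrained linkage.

(L,J1,J2)=(1,0,0); link0 fixed
link1: (2,0,0)
P 0-1 [J1]: (2,1,0)
link2: (3,1,0)
R 2-0 [J1]: (3,2,0)
link3: (4,2,0)
P 1-3 [J1]: (4,3,0)
link4: (5,3,0)
P 3-0 [J1]: (5,4,0)
R 4-3 [J1]: (5,5,0)
Grübler: 3·4 − 2·5 − 0 = 2

M = 2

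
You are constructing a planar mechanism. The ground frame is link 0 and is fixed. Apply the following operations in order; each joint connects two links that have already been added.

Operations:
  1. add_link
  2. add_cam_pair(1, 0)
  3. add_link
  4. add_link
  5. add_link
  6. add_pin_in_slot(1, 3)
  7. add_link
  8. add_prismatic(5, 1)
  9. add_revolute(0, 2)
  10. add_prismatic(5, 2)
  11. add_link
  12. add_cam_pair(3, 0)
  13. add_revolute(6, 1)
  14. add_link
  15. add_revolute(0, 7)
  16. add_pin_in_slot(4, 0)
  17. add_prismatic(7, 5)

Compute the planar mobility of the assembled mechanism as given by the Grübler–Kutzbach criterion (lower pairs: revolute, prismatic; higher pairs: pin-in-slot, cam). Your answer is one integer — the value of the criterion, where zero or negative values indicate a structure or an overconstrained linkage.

L=1 J1=0 J2=0
add link → L=2 J1=0 J2=0
C@1,0 dof=2 J2 → L=2 J1=0 J2=1
add link → L=3 J1=0 J2=1
add link → L=4 J1=0 J2=1
add link → L=5 J1=0 J2=1
PS@1,3 dof=2 J2 → L=5 J1=0 J2=2
add link → L=6 J1=0 J2=2
P@5,1 dof=1 J1 → L=6 J1=1 J2=2
R@0,2 dof=1 J1 → L=6 J1=2 J2=2
P@5,2 dof=1 J1 → L=6 J1=3 J2=2
add link → L=7 J1=3 J2=2
C@3,0 dof=2 J2 → L=7 J1=3 J2=3
R@6,1 dof=1 J1 → L=7 J1=4 J2=3
add link → L=8 J1=4 J2=3
R@0,7 dof=1 J1 → L=8 J1=5 J2=3
PS@4,0 dof=2 J2 → L=8 J1=5 J2=4
P@7,5 dof=1 J1 → L=8 J1=6 J2=4
M=3(L−1)−2J1−J2=3·7−2·6−4=5

M = 5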